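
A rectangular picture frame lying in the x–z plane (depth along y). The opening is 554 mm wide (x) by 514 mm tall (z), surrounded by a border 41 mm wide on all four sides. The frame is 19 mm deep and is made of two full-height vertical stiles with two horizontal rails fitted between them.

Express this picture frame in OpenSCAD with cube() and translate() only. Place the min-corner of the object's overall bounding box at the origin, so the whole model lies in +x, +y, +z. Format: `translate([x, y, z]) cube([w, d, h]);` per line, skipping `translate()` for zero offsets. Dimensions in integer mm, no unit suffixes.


cube([41, 19, 596]);
translate([595, 0, 0]) cube([41, 19, 596]);
translate([41, 0, 0]) cube([554, 19, 41]);
translate([41, 0, 555]) cube([554, 19, 41]);


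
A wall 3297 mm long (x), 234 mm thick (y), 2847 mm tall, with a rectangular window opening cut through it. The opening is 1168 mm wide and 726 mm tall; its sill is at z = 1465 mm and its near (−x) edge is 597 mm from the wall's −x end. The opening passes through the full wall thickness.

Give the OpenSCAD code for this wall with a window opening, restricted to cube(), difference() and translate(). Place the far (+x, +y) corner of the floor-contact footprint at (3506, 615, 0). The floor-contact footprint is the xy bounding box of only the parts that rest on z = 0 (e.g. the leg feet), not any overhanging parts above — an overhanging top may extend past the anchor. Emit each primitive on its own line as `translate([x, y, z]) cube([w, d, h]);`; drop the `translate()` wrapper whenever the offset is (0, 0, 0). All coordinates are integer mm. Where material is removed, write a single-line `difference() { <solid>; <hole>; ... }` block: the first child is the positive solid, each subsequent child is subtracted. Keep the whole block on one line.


difference() { translate([209, 381, 0]) cube([3297, 234, 2847]); translate([806, 381, 1465]) cube([1168, 234, 726]); }


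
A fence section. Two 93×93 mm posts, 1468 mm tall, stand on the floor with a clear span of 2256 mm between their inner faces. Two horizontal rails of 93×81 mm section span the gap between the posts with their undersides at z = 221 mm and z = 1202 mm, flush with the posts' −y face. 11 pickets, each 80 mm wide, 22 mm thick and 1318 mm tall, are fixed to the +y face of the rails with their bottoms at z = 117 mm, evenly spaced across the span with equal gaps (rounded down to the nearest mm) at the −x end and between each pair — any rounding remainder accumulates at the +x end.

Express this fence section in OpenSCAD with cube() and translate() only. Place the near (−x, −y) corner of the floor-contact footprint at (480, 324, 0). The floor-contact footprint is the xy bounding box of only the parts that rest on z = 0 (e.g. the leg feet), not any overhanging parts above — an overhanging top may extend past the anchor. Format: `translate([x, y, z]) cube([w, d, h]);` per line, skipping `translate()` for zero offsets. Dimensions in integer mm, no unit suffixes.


translate([480, 324, 0]) cube([93, 93, 1468]);
translate([2829, 324, 0]) cube([93, 93, 1468]);
translate([573, 324, 221]) cube([2256, 93, 81]);
translate([573, 324, 1202]) cube([2256, 93, 81]);
translate([687, 417, 117]) cube([80, 22, 1318]);
translate([881, 417, 117]) cube([80, 22, 1318]);
translate([1075, 417, 117]) cube([80, 22, 1318]);
translate([1269, 417, 117]) cube([80, 22, 1318]);
translate([1463, 417, 117]) cube([80, 22, 1318]);
translate([1657, 417, 117]) cube([80, 22, 1318]);
translate([1851, 417, 117]) cube([80, 22, 1318]);
translate([2045, 417, 117]) cube([80, 22, 1318]);
translate([2239, 417, 117]) cube([80, 22, 1318]);
translate([2433, 417, 117]) cube([80, 22, 1318]);
translate([2627, 417, 117]) cube([80, 22, 1318]);


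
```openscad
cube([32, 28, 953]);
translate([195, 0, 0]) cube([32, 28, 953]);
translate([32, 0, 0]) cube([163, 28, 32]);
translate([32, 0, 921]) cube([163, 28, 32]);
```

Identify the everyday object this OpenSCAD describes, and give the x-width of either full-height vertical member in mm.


A picture frame. The border width is 32 mm.

Four thin pieces enclosing a rectangular opening — a picture frame. The two full-height stiles are 953 mm tall; the top rail sits at z = 921 and is 32 mm tall, so the border above the opening is 953 − 921 = 32 mm, matching the stile x-width.


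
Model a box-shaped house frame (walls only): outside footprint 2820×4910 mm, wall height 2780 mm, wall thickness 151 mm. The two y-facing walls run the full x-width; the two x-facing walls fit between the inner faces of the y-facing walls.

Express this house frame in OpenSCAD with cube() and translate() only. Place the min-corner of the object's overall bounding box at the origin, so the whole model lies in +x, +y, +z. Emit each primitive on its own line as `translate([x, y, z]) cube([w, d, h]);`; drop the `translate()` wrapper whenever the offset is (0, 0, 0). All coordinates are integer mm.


cube([2820, 151, 2780]);
translate([0, 4759, 0]) cube([2820, 151, 2780]);
translate([0, 151, 0]) cube([151, 4608, 2780]);
translate([2669, 151, 0]) cube([151, 4608, 2780]);


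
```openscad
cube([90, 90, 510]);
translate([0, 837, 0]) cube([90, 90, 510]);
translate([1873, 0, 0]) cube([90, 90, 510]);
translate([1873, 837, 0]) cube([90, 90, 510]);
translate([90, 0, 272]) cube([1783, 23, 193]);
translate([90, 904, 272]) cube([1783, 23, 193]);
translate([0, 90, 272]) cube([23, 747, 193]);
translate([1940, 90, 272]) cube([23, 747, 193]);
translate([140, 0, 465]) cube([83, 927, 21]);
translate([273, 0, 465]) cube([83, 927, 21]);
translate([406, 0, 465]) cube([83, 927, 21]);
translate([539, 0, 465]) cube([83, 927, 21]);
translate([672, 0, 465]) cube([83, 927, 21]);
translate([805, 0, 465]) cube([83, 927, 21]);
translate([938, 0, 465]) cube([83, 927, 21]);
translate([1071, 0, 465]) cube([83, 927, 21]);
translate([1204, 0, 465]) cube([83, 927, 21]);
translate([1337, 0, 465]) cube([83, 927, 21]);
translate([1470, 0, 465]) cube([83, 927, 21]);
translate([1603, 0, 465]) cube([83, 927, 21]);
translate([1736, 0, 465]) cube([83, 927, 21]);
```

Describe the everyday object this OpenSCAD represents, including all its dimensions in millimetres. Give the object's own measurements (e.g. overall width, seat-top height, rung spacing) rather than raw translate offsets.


A bed frame 1963 mm long (x) by 927 mm wide (y). Four 90×90 mm corner posts, 510 mm tall, at the corners of the footprint. Four rails of 23 mm thickness and 193 mm height run between adjacent posts with their undersides at z = 272 mm, their outer faces flush with the outside of the frame (the two x-running rails run between the posts' inner faces; the two y-running rails run between the posts' inner faces). 13 slats, each 83 mm wide (x) and 21 mm thick, lie across the top of the two x-running rails, running the full 927 mm width of the frame in y; along x they sit between the end posts with a 50 mm gap after the −x posts and between neighbouring slats, leaving 54 mm before the +x posts.


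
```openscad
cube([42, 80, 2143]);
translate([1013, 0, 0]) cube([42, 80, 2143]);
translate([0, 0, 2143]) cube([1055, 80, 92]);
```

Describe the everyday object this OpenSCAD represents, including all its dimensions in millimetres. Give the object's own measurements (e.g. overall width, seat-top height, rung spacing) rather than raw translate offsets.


A door frame. The clear opening is 971 mm wide and 2143 mm high. Two 42 mm wide jambs, 80 mm deep, stand either side of the opening from the floor to the top of the opening. A 92 mm thick head sits across the top of both jambs, spanning the full outside width of the frame.


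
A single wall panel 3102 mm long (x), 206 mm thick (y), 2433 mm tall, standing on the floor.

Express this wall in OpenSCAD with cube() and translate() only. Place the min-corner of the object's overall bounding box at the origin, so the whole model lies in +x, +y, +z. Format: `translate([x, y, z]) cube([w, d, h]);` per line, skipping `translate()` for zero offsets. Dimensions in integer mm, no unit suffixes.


cube([3102, 206, 2433]);


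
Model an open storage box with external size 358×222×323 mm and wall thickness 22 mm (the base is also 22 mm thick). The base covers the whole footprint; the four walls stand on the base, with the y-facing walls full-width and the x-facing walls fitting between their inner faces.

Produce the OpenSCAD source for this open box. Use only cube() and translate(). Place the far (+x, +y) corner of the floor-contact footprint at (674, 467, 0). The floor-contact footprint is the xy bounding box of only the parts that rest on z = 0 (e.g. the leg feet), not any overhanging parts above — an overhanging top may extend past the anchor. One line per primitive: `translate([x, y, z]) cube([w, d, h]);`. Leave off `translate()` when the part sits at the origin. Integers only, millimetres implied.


translate([316, 245, 0]) cube([358, 222, 22]);
translate([316, 245, 22]) cube([358, 22, 301]);
translate([316, 445, 22]) cube([358, 22, 301]);
translate([316, 267, 22]) cube([22, 178, 301]);
translate([652, 267, 22]) cube([22, 178, 301]);


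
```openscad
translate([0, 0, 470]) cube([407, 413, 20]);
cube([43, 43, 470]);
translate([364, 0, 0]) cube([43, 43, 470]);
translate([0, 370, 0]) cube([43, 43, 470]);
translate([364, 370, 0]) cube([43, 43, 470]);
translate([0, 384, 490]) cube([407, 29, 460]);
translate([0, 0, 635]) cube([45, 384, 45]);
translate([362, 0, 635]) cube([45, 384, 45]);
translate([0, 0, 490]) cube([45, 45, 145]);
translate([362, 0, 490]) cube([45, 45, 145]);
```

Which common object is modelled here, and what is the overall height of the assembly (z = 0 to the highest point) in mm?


A chair. The overall height is 950 mm.

A slab on four corner posts with a tall panel at the back — a chair. The seat slab sits at z = 470 with thickness 20, and the 460 mm backrest starts at the seat top, so the overall height is 470 + 20 + 460 = 950 mm.


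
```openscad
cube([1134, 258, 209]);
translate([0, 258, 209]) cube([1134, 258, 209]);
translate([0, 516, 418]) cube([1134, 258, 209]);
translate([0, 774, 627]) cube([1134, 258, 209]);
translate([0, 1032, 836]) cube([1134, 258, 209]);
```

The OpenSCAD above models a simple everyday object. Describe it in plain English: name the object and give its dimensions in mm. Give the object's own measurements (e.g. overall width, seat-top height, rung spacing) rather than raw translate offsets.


A straight staircase of 5 solid steps. Each step is 1134 mm wide (x), 258 mm deep (y, the going) and 209 mm tall (the rise). The first step rests on the floor; each subsequent step sits one going further in +y and one rise higher in +z, directly behind and above the previous step with no overlap.


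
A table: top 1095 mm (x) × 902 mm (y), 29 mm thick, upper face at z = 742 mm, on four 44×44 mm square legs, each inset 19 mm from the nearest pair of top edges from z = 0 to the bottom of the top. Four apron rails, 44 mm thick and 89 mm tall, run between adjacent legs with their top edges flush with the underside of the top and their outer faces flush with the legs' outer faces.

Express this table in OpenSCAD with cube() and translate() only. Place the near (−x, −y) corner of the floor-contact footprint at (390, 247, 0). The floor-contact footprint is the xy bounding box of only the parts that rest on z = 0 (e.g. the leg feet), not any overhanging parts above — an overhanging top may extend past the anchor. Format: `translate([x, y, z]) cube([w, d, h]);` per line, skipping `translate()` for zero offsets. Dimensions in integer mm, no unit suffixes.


translate([371, 228, 713]) cube([1095, 902, 29]);
translate([390, 247, 0]) cube([44, 44, 713]);
translate([1403, 247, 0]) cube([44, 44, 713]);
translate([390, 1067, 0]) cube([44, 44, 713]);
translate([1403, 1067, 0]) cube([44, 44, 713]);
translate([434, 247, 624]) cube([969, 44, 89]);
translate([434, 1067, 624]) cube([969, 44, 89]);
translate([390, 291, 624]) cube([44, 776, 89]);
translate([1403, 291, 624]) cube([44, 776, 89]);


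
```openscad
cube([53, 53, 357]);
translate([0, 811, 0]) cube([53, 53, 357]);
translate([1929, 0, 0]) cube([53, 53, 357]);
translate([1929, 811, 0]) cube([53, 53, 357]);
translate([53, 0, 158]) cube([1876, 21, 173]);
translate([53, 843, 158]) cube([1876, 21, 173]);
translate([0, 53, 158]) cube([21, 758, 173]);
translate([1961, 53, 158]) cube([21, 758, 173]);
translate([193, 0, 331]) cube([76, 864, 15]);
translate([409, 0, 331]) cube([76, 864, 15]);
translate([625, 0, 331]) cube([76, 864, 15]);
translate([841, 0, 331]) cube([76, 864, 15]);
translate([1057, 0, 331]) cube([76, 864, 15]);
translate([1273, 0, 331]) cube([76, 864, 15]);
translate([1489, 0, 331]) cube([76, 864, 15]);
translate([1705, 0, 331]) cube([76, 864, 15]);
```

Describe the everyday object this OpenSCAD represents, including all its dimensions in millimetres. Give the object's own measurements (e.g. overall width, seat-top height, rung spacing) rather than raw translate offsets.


A bed frame 1982 mm long (x) by 864 mm wide (y). Four 53×53 mm corner posts, 357 mm tall, at the corners of the footprint. Four rails of 21 mm thickness and 173 mm height run between adjacent posts with their undersides at z = 158 mm, their outer faces flush with the outside of the frame (the two x-running rails run between the posts' inner faces; the two y-running rails run between the posts' inner faces). 8 slats, each 76 mm wide (x) and 15 mm thick, lie across the top of the two x-running rails, running the full 864 mm width of the frame in y; along x they sit between the end posts with a 140 mm gap after the −x posts and between neighbouring slats, leaving 148 mm before the +x posts.


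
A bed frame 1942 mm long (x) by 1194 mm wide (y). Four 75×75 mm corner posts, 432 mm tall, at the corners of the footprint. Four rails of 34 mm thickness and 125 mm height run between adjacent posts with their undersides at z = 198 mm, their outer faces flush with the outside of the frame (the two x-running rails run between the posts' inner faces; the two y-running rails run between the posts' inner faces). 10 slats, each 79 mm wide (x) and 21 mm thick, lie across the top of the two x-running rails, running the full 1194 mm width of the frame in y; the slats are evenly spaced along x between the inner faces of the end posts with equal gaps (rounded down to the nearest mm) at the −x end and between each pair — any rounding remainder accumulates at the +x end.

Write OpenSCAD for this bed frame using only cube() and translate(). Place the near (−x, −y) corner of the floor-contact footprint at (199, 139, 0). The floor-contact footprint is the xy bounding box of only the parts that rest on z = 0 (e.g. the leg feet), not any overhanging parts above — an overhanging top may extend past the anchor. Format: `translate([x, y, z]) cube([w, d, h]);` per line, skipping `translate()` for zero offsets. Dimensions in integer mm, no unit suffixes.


translate([199, 139, 0]) cube([75, 75, 432]);
translate([199, 1258, 0]) cube([75, 75, 432]);
translate([2066, 139, 0]) cube([75, 75, 432]);
translate([2066, 1258, 0]) cube([75, 75, 432]);
translate([274, 139, 198]) cube([1792, 34, 125]);
translate([274, 1299, 198]) cube([1792, 34, 125]);
translate([199, 214, 198]) cube([34, 1044, 125]);
translate([2107, 214, 198]) cube([34, 1044, 125]);
translate([365, 139, 323]) cube([79, 1194, 21]);
translate([535, 139, 323]) cube([79, 1194, 21]);
translate([705, 139, 323]) cube([79, 1194, 21]);
translate([875, 139, 323]) cube([79, 1194, 21]);
translate([1045, 139, 323]) cube([79, 1194, 21]);
translate([1215, 139, 323]) cube([79, 1194, 21]);
translate([1385, 139, 323]) cube([79, 1194, 21]);
translate([1555, 139, 323]) cube([79, 1194, 21]);
translate([1725, 139, 323]) cube([79, 1194, 21]);
translate([1895, 139, 323]) cube([79, 1194, 21]);


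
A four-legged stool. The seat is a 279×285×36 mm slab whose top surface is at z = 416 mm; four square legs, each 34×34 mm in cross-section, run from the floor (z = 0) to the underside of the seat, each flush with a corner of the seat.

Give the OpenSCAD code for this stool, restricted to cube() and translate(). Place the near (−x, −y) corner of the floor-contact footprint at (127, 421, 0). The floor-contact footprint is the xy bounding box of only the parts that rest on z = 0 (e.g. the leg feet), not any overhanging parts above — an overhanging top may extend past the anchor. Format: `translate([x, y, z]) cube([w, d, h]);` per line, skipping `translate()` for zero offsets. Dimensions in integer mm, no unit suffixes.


// leg_h = 416 - 36 = 380
translate([127, 421, 380]) cube([279, 285, 36]);
translate([127, 421, 0]) cube([34, 34, 380]);
translate([372, 421, 0]) cube([34, 34, 380]);
translate([127, 672, 0]) cube([34, 34, 380]);
translate([372, 672, 0]) cube([34, 34, 380]);


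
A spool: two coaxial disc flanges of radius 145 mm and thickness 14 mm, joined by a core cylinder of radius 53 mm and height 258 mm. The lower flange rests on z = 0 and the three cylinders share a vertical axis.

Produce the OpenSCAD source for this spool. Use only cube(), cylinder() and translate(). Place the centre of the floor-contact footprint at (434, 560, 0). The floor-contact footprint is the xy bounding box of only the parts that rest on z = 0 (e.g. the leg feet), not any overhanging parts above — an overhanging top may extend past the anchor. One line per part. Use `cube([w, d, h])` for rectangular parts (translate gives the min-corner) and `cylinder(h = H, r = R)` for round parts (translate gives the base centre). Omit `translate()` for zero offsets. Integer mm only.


translate([434, 560, 0]) cylinder(h = 14, r = 145);
translate([434, 560, 14]) cylinder(h = 258, r = 53);
translate([434, 560, 272]) cylinder(h = 14, r = 145);


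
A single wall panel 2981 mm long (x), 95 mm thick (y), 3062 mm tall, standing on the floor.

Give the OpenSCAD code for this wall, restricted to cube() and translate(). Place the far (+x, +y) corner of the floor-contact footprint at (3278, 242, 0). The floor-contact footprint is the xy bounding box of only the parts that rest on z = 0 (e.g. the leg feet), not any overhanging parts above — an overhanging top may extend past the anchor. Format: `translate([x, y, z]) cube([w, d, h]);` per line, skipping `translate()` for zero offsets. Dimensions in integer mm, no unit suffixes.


translate([297, 147, 0]) cube([2981, 95, 3062]);


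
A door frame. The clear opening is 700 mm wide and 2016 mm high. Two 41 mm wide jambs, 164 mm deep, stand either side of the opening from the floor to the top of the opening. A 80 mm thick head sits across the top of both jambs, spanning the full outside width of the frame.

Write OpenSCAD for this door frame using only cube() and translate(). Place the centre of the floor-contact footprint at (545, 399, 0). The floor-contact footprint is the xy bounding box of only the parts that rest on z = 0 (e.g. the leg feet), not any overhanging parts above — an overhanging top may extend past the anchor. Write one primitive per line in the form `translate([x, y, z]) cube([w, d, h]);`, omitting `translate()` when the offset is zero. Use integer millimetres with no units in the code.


translate([154, 317, 0]) cube([41, 164, 2016]);
translate([895, 317, 0]) cube([41, 164, 2016]);
translate([154, 317, 2016]) cube([782, 164, 80]);


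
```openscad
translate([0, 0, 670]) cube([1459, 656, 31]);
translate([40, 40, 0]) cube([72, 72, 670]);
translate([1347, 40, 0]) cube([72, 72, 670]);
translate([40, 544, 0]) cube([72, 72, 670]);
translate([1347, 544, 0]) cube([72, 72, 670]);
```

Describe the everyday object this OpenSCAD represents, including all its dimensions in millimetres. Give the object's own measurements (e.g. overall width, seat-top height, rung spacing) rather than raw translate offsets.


A table: top 1459 mm (x) × 656 mm (y), 31 mm thick, upper face at z = 701 mm, on four 72×72 mm square legs, each inset 40 mm from the nearest pair of top edges from z = 0 to the bottom of the top.


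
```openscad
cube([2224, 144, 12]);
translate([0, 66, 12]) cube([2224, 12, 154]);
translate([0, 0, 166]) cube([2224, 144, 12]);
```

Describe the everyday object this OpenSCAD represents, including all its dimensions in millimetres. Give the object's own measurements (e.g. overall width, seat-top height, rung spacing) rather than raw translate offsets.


An I-beam lying along x, 2224 mm long. Overall section height 178 mm. Two flanges 144 mm wide (y) and 12 mm thick, one on the floor and one at the top; a web 12 mm thick runs between them, centred on the flange width.


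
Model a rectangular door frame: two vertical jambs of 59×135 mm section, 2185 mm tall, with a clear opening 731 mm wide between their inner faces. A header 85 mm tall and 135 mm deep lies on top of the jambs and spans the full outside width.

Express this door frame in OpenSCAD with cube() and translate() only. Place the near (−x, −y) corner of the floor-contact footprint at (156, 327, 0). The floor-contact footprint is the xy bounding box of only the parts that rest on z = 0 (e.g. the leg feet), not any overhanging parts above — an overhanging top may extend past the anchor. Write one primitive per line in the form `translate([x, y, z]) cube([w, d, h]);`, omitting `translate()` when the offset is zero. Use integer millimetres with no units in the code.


translate([156, 327, 0]) cube([59, 135, 2185]);
translate([946, 327, 0]) cube([59, 135, 2185]);
translate([156, 327, 2185]) cube([849, 135, 85]);


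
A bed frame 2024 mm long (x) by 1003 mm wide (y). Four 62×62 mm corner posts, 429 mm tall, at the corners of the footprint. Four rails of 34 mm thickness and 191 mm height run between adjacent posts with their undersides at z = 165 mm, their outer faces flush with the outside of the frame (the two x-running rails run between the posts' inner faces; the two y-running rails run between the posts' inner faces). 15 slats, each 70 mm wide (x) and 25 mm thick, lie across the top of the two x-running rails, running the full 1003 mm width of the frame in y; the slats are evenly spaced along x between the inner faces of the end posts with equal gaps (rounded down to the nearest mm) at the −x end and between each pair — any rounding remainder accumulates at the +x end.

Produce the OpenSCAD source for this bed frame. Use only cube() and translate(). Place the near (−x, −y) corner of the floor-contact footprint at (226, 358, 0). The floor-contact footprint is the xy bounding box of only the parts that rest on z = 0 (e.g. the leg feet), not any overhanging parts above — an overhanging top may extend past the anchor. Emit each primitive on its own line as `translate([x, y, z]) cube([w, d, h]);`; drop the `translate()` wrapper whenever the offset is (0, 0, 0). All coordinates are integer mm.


translate([226, 358, 0]) cube([62, 62, 429]);
translate([226, 1299, 0]) cube([62, 62, 429]);
translate([2188, 358, 0]) cube([62, 62, 429]);
translate([2188, 1299, 0]) cube([62, 62, 429]);
translate([288, 358, 165]) cube([1900, 34, 191]);
translate([288, 1327, 165]) cube([1900, 34, 191]);
translate([226, 420, 165]) cube([34, 879, 191]);
translate([2216, 420, 165]) cube([34, 879, 191]);
translate([341, 358, 356]) cube([70, 1003, 25]);
translate([464, 358, 356]) cube([70, 1003, 25]);
translate([587, 358, 356]) cube([70, 1003, 25]);
translate([710, 358, 356]) cube([70, 1003, 25]);
translate([833, 358, 356]) cube([70, 1003, 25]);
translate([956, 358, 356]) cube([70, 1003, 25]);
translate([1079, 358, 356]) cube([70, 1003, 25]);
translate([1202, 358, 356]) cube([70, 1003, 25]);
translate([1325, 358, 356]) cube([70, 1003, 25]);
translate([1448, 358, 356]) cube([70, 1003, 25]);
translate([1571, 358, 356]) cube([70, 1003, 25]);
translate([1694, 358, 356]) cube([70, 1003, 25]);
translate([1817, 358, 356]) cube([70, 1003, 25]);
translate([1940, 358, 356]) cube([70, 1003, 25]);
translate([2063, 358, 356]) cube([70, 1003, 25]);


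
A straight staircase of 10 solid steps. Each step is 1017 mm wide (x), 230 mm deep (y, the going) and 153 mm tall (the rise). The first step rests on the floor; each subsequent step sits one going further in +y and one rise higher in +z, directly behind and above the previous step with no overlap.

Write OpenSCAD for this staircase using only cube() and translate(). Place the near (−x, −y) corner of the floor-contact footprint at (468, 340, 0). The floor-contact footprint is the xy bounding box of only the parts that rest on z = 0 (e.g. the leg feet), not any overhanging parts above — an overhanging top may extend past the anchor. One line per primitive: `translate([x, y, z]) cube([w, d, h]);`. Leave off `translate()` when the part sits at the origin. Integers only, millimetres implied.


translate([468, 340, 0]) cube([1017, 230, 153]);
translate([468, 570, 153]) cube([1017, 230, 153]);
translate([468, 800, 306]) cube([1017, 230, 153]);
translate([468, 1030, 459]) cube([1017, 230, 153]);
translate([468, 1260, 612]) cube([1017, 230, 153]);
translate([468, 1490, 765]) cube([1017, 230, 153]);
translate([468, 1720, 918]) cube([1017, 230, 153]);
translate([468, 1950, 1071]) cube([1017, 230, 153]);
translate([468, 2180, 1224]) cube([1017, 230, 153]);
translate([468, 2410, 1377]) cube([1017, 230, 153]);


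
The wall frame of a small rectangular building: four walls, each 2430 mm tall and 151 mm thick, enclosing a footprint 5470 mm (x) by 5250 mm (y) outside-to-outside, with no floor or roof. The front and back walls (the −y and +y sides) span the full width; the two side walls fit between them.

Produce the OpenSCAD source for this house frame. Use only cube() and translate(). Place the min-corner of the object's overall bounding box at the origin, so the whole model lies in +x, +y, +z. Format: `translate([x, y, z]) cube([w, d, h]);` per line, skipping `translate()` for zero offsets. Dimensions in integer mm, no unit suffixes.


cube([5470, 151, 2430]);
translate([0, 5099, 0]) cube([5470, 151, 2430]);
translate([0, 151, 0]) cube([151, 4948, 2430]);
translate([5319, 151, 0]) cube([151, 4948, 2430]);


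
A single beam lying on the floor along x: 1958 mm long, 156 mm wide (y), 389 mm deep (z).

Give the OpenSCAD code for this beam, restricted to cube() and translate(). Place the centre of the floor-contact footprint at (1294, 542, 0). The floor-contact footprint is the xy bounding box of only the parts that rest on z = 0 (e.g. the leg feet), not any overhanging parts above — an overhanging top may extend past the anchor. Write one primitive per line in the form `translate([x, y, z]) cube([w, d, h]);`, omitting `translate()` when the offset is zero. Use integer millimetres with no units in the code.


translate([315, 464, 0]) cube([1958, 156, 389]);


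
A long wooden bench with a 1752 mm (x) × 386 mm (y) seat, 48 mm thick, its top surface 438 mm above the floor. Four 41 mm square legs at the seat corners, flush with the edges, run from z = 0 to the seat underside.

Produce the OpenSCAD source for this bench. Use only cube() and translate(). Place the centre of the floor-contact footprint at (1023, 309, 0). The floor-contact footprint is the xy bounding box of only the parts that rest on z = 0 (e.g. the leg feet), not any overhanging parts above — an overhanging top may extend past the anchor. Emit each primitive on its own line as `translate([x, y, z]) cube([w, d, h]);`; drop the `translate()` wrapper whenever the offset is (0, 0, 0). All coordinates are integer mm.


translate([147, 116, 390]) cube([1752, 386, 48]);
translate([147, 116, 0]) cube([41, 41, 390]);
translate([147, 461, 0]) cube([41, 41, 390]);
translate([1858, 116, 0]) cube([41, 41, 390]);
translate([1858, 461, 0]) cube([41, 41, 390]);


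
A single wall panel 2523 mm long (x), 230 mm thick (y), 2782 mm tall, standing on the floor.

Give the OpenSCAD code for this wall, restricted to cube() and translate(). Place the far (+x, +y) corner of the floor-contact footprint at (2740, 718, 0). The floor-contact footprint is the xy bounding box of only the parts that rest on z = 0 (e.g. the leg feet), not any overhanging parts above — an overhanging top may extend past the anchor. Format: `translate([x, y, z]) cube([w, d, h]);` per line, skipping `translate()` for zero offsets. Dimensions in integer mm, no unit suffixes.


translate([217, 488, 0]) cube([2523, 230, 2782]);


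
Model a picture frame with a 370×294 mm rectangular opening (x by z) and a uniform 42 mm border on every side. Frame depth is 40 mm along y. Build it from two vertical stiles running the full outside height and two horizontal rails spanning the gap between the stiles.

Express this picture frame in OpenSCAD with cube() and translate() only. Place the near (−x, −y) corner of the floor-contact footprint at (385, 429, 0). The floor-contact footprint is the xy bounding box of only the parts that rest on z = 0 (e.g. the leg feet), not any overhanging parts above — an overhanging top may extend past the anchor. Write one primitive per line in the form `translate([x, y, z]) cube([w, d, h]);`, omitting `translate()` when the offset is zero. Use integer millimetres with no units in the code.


translate([385, 429, 0]) cube([42, 40, 378]);
translate([797, 429, 0]) cube([42, 40, 378]);
translate([427, 429, 0]) cube([370, 40, 42]);
translate([427, 429, 336]) cube([370, 40, 42]);


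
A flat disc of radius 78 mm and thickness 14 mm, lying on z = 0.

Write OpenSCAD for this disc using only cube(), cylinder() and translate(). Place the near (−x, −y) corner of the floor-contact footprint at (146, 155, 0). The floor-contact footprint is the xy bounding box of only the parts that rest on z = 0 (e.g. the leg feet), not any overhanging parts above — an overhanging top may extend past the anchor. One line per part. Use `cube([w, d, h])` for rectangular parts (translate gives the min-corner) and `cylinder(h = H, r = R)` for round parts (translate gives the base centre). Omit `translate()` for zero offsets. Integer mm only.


translate([224, 233, 0]) cylinder(h = 14, r = 78);


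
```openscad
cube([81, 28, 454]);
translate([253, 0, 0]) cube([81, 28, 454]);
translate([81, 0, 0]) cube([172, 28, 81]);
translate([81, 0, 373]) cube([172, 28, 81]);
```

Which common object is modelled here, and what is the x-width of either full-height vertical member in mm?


A picture frame. The border width is 81 mm.

Four thin pieces enclosing a rectangular opening — a picture frame. The two full-height stiles are 454 mm tall; the top rail sits at z = 373 and is 81 mm tall, so the border above the opening is 454 − 373 = 81 mm, matching the stile x-width.


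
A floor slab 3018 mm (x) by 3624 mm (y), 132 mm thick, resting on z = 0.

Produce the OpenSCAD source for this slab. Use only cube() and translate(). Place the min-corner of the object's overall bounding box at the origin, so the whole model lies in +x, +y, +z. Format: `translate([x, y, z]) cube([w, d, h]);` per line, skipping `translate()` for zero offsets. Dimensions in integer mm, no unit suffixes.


cube([3018, 3624, 132]);


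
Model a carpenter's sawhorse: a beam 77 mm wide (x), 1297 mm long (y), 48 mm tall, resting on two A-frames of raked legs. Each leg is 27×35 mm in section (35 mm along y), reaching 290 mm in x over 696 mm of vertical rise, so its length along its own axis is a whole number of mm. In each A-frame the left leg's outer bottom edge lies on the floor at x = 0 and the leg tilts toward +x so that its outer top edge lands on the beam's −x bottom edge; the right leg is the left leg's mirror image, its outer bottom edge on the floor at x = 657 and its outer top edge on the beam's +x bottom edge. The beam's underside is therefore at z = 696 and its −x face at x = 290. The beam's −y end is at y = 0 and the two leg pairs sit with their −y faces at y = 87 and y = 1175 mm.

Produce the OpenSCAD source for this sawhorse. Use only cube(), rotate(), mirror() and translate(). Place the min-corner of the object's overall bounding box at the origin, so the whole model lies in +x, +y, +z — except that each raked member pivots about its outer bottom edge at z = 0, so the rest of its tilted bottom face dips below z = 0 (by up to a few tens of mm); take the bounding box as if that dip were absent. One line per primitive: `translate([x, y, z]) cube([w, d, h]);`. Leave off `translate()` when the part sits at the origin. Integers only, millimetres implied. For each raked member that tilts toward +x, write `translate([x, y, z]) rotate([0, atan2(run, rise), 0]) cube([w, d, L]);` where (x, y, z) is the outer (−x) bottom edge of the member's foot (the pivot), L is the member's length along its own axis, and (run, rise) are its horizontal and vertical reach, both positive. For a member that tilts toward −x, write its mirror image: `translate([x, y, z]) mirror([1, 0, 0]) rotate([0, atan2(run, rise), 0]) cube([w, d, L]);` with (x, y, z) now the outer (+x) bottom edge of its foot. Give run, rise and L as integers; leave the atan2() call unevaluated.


translate([290, 0, 696]) cube([77, 1297, 48]);
translate([0, 87, 0]) rotate([0, atan2(290, 696), 0]) cube([27, 35, 754]);
translate([657, 87, 0]) mirror([1, 0, 0]) rotate([0, atan2(290, 696), 0]) cube([27, 35, 754]);
translate([0, 1175, 0]) rotate([0, atan2(290, 696), 0]) cube([27, 35, 754]);
translate([657, 1175, 0]) mirror([1, 0, 0]) rotate([0, atan2(290, 696), 0]) cube([27, 35, 754]);


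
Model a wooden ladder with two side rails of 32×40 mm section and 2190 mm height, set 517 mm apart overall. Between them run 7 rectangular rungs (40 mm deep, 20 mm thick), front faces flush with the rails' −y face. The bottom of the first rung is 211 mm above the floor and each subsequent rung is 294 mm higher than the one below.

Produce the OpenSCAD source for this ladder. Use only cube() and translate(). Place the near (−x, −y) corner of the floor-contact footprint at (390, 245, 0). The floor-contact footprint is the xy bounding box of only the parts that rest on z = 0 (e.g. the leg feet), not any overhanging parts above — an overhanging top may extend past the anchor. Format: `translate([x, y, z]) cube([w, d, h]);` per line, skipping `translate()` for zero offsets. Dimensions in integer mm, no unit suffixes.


// rung span = 517 - 2*32 = 453
// rung[k] z = 211 + k*294
translate([390, 245, 0]) cube([32, 40, 2190]);
translate([875, 245, 0]) cube([32, 40, 2190]);
translate([422, 245, 211]) cube([453, 40, 20]);
translate([422, 245, 505]) cube([453, 40, 20]);
translate([422, 245, 799]) cube([453, 40, 20]);
translate([422, 245, 1093]) cube([453, 40, 20]);
translate([422, 245, 1387]) cube([453, 40, 20]);
translate([422, 245, 1681]) cube([453, 40, 20]);
translate([422, 245, 1975]) cube([453, 40, 20]);


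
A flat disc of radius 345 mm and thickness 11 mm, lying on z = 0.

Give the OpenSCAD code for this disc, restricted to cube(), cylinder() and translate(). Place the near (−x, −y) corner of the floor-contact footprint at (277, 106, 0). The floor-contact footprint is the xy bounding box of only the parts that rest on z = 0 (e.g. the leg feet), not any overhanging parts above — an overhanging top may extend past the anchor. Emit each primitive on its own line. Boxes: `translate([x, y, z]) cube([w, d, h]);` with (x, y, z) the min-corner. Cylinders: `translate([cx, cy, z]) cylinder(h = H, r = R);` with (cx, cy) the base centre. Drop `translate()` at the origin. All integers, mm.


translate([622, 451, 0]) cylinder(h = 11, r = 345);


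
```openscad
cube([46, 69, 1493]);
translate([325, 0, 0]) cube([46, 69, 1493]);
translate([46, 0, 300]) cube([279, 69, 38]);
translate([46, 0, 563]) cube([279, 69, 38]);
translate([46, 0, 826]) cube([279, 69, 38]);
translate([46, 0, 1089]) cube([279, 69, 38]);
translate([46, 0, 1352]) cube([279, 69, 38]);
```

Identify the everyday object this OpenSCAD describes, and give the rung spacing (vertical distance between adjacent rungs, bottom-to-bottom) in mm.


A ladder. The rung spacing is 263 mm.

Two tall 46×69 posts with 5 short bars between them — a ladder. Adjacent rungs sit at z = 300 and z = 563, so the spacing is 563 − 300 = 263 mm.


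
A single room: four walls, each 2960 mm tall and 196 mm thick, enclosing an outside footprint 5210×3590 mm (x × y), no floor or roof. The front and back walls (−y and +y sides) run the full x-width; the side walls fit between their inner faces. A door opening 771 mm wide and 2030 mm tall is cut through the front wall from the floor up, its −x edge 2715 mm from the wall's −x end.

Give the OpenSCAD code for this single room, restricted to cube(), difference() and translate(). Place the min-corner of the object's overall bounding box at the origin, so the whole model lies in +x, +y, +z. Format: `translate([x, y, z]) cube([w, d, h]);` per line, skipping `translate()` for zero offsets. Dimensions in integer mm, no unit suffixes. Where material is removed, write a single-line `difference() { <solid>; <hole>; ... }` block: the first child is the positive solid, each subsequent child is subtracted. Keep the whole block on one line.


difference() { cube([5210, 196, 2960]); translate([2715, 0, 0]) cube([771, 196, 2030]); }
translate([0, 3394, 0]) cube([5210, 196, 2960]);
translate([0, 196, 0]) cube([196, 3198, 2960]);
translate([5014, 196, 0]) cube([196, 3198, 2960]);


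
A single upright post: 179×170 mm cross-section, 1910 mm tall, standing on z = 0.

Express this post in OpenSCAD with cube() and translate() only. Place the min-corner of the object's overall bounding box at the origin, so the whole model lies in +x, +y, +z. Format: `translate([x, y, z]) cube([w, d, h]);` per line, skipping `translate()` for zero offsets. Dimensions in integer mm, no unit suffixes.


cube([179, 170, 1910]);


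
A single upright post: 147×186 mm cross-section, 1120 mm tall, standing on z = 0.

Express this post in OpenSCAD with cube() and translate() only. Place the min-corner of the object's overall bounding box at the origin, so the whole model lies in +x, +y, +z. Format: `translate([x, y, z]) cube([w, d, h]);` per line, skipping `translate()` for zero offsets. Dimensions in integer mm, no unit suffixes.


cube([147, 186, 1120]);


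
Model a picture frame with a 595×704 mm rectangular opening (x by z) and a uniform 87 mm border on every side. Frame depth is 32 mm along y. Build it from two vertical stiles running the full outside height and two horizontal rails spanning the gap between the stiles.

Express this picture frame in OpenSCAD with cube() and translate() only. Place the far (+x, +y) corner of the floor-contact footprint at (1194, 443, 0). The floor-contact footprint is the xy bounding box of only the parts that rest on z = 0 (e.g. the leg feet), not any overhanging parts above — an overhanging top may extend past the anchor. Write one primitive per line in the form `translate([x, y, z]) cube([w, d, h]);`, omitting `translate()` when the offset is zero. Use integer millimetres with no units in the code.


translate([425, 411, 0]) cube([87, 32, 878]);
translate([1107, 411, 0]) cube([87, 32, 878]);
translate([512, 411, 0]) cube([595, 32, 87]);
translate([512, 411, 791]) cube([595, 32, 87]);


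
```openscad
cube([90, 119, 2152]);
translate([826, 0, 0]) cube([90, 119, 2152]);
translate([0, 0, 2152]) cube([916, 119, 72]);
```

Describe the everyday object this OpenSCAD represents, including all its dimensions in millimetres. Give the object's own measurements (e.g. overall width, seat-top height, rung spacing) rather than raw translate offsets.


A door frame. The clear opening is 736 mm wide and 2152 mm high. Two 90 mm wide jambs, 119 mm deep, stand either side of the opening from the floor to the top of the opening. A 72 mm thick head sits across the top of both jambs, spanning the full outside width of the frame.


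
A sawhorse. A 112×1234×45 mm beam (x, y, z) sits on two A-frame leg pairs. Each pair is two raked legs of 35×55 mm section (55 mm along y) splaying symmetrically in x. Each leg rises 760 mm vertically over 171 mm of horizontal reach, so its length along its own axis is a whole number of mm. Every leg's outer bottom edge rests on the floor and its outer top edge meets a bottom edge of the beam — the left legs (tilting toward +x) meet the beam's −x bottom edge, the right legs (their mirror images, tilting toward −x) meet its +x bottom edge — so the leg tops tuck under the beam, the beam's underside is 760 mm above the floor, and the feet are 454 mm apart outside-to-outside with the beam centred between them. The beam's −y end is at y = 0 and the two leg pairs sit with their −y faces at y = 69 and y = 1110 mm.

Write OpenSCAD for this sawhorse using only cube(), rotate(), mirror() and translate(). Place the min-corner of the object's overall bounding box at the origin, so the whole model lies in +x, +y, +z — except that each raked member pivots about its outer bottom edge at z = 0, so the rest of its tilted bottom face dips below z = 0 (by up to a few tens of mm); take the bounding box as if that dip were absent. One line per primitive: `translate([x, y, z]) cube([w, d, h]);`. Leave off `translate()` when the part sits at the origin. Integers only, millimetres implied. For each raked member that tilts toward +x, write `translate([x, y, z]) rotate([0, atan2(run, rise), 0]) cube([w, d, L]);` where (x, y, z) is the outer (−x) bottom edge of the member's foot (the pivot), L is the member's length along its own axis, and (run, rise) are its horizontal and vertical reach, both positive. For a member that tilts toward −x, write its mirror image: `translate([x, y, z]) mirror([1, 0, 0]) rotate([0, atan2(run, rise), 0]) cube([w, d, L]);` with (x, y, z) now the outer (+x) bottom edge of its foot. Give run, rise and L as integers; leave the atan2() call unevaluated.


translate([171, 0, 760]) cube([112, 1234, 45]);
translate([0, 69, 0]) rotate([0, atan2(171, 760), 0]) cube([35, 55, 779]);
translate([454, 69, 0]) mirror([1, 0, 0]) rotate([0, atan2(171, 760), 0]) cube([35, 55, 779]);
translate([0, 1110, 0]) rotate([0, atan2(171, 760), 0]) cube([35, 55, 779]);
translate([454, 1110, 0]) mirror([1, 0, 0]) rotate([0, atan2(171, 760), 0]) cube([35, 55, 779]);
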